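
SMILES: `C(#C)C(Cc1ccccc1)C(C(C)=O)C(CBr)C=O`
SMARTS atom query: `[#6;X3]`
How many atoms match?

8

The query [#6;X3] means: any carbon (aromatic or not) with three total connections.
Check the 19 heavy atoms by environment: 6× C (X4) → no; 2× C (X3) → match; 2× O (X1) → no; 1× Br (X1) → no; 2× C (X2) → no; 6× c (aromatic, X3) → match.
Summing the matching environments: 2 + 6 = 8 matching atoms.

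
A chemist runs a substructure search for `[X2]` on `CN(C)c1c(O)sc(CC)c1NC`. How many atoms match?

2

The query [X2] means: any atom with exactly two total connections (bonds + H).
Check the 13 heavy atoms by environment: 1× s (aromatic, X2) → match; 4× c (aromatic, X3) → no; 2× N (X3) → no; 5× C (X4) → no; 1× O (X2) → match.
Summing the matching environments: 1 + 1 = 2 matching atoms.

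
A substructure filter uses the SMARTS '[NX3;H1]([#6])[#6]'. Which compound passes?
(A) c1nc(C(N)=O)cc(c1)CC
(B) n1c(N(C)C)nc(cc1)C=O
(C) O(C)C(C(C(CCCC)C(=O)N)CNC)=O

C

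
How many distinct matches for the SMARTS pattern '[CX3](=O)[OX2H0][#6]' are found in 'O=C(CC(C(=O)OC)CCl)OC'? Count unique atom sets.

2

[CX3](=O)[OX2H0][#6] is the SMARTS for an ester: a carbonyl carbon bonded to an oxygen that is itself bonded to carbon (no H on that O).
The molecule carries 2 separate instances of a methyl-ester group (-C(=O)OCH3) meeting every constraint; each maps to a distinct set of atoms, giving 2 matches.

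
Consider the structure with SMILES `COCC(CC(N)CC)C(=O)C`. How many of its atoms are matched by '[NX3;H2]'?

1

The query [NX3;H2] means: aliphatic N with 3 total connections, two of them H — an -NH2 nitrogen (amine or amide).
Check the 12 heavy atoms by environment: 3× C (H3, X4) → no; 3× C (H2, X4) → no; 2× C (H1, X4) → no; 1× C (H0, X3) → no; 1× O (H0, X1) → no; 1× N (H2, X3) → match; 1× O (H0, X2) → no.
That gives 1 matching atom.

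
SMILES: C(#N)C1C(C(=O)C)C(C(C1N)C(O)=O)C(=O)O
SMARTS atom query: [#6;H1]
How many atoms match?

5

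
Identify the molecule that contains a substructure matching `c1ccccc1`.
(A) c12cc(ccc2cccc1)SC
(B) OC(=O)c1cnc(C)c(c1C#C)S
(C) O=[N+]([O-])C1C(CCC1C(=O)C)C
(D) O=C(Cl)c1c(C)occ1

c1ccccc1 describes six aromatic carbons in a ring (a benzene ring).
(A) contains the required atom environment, so the pattern matches.
(B) has a methyl group (-CH3) but no six-membered all-carbon aromatic ring is present.
(C) has a methyl group (-CH3) but no six-membered all-carbon aromatic ring is present.
(D) has a methyl group (-CH3) but no six-membered all-carbon aromatic ring is present.
So the answer is (A).

A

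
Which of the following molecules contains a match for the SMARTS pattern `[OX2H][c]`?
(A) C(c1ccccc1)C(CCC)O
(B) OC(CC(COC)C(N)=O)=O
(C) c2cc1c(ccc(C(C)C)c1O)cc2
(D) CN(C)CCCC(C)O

[OX2H][c] describes a hydroxyl oxygen attached to an aromatic carbon (a phenol).
(A) has a hydroxyl group (-OH) but the -OH is on an aliphatic carbon, not an aromatic c.
(B) has a methoxy ether (-OCH3) but the oxygen has H0, not H1.
(C) contains a hydroxyl group (-OH), which satisfies every atom and bond constraint.
(D) has a hydroxyl group (-OH) but the -OH is on an aliphatic carbon, not an aromatic c.
So the answer is (C).

C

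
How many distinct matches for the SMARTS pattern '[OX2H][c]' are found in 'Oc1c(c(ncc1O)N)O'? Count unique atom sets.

3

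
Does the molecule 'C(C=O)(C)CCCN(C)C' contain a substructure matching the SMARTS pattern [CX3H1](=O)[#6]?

The pattern [CX3H1](=O)[#6] describes an sp2 carbon with one H, double-bonded to O and single-bonded to carbon — an aldehyde.
The molecule carries an aldehyde (-CHO), whose atoms satisfy every constraint of the query, so the pattern matches.

Yes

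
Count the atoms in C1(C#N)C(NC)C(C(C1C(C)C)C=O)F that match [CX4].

The query [CX4] means: C with X4: aliphatic carbon with exactly 4 total connections (bonds + H).
Check the 15 heavy atoms by environment: 9× C (X4) → match; 1× N (X3) → no; 1× C (X3) → no; 1× O (X1) → no; 1× F (X1) → no; 1× C (X2) → no; 1× N (X1) → no.
That gives 9 matching atoms.

9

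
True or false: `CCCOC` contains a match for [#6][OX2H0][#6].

The pattern [#6][OX2H0][#6] describes an aliphatic oxygen bridging two carbons with no H on the oxygen — an ether.
The molecule carries a methoxy ether (-OCH3), whose atoms satisfy every constraint of the query, so the pattern matches.

True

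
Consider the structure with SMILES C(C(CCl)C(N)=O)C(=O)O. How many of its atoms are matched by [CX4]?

3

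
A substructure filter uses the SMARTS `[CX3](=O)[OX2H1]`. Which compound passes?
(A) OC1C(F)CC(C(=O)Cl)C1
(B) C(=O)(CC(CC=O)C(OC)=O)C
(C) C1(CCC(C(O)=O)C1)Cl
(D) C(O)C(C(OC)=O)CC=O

C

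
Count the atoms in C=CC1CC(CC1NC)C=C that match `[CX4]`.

The query [CX4] means: C with X4: aliphatic carbon with exactly 4 total connections (bonds + H).
Check the 11 heavy atoms by environment: 6× C (X4) → match; 4× C (X3) → no; 1× N (X3) → no.
That gives 6 matching atoms.

6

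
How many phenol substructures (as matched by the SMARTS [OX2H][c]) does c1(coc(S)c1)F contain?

0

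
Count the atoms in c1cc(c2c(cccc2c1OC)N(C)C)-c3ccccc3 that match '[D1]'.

3

The query [D1] means: atom with exactly one heavy-atom neighbour (degree 1).
Check the 21 heavy atoms by environment: 6× c (aromatic, D3) → no; 10× c (aromatic, D2) → no; 1× N (D3) → no; 3× C (D1) → match; 1× O (D2) → no.
That gives 3 matching atoms.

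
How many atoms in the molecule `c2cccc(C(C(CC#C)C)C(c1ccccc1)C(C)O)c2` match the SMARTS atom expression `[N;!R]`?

0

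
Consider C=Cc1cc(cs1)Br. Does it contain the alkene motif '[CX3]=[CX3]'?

The pattern [CX3]=[CX3] describes a non-aromatic C=C double bond between two sp2 carbons — an alkene.
The molecule carries a vinyl group (-CH=CH2), whose atoms satisfy every constraint of the query, so the pattern matches.

Yes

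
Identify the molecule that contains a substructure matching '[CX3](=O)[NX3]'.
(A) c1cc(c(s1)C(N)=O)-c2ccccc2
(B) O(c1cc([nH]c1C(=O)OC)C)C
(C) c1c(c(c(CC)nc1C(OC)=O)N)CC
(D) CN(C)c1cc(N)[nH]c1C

A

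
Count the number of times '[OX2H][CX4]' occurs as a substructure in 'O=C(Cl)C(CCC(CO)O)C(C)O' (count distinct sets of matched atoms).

3

[OX2H][CX4] is the SMARTS for an aliphatic alcohol: a hydroxyl oxygen bound to an sp3 (X4) carbon.
The molecule carries 3 separate instances of a hydroxyl group (-OH) meeting every constraint; each maps to a distinct set of atoms, giving 3 matches.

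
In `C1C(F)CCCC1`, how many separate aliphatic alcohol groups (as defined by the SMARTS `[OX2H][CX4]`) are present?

[OX2H][CX4] is the SMARTS for an aliphatic alcohol: a hydroxyl oxygen bound to an sp3 (X4) carbon.
No fragment in the molecule satisfies every constraint, giving 0 matches.

0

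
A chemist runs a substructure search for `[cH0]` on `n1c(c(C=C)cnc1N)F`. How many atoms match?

The query [cH0] means: aromatic carbon with no attached hydrogen (substituted or ring-fusion).
Check the 10 heavy atoms by environment: 2× n (aromatic, H0) → no; 3× c (aromatic, H0) → match; 1× c (aromatic, H1) → no; 1× F (H0) → no; 1× C (H1) → no; 1× C (H2) → no; 1× N (H2) → no.
That gives 3 matching atoms.

3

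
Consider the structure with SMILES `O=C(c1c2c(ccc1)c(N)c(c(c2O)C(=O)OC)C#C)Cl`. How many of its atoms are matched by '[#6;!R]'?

5

Check the 21 heavy atoms by environment: 10× c (aromatic, in 6-ring) → no; 5× C (acyclic) → match; 4× O (acyclic) → no; 1× Cl (acyclic) → no; 1× N (acyclic) → no.
That gives 5 matching atoms.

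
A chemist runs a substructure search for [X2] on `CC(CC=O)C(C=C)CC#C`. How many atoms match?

2

The query [X2] means: any atom with exactly two total connections (bonds + H).
Check the 11 heavy atoms by environment: 5× C (X4) → no; 3× C (X3) → no; 1× O (X1) → no; 2× C (X2) → match.
That gives 2 matching atoms.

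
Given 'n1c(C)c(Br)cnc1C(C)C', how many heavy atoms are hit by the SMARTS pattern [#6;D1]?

3

The query [#6;D1] means: carbon bonded to exactly one heavy atom.
Check the 11 heavy atoms by environment: 2× n (aromatic, D2) → no; 3× c (aromatic, D3) → no; 1× c (aromatic, D2) → no; 3× C (D1) → match; 1× C (D3) → no; 1× Br (D1) → no.
That gives 3 matching atoms.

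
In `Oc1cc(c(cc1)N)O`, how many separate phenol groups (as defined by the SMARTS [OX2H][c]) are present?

[OX2H][c] is the SMARTS for a phenol: a hydroxyl oxygen attached to an aromatic carbon.
The molecule carries 2 separate instances of a hydroxyl group (-OH) meeting every constraint; each maps to a distinct set of atoms, giving 2 matches.

2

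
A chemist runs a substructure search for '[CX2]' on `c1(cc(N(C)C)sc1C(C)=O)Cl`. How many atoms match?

0

The query [CX2] means: C with X2: aliphatic carbon with exactly 2 total connections.
Check the 12 heavy atoms by environment: 1× s (aromatic, X2) → no; 4× c (aromatic, X3) → no; 1× C (X3) → no; 1× O (X1) → no; 3× C (X4) → no; 1× Cl (X1) → no; 1× N (X3) → no.
No environment satisfies the query, so 0 matching atoms.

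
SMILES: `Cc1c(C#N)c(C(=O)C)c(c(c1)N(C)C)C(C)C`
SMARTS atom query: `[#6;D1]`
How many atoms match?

6

The query [#6;D1] means: carbon bonded to exactly one heavy atom.
Check the 18 heavy atoms by environment: 5× c (aromatic, D3) → no; 1× c (aromatic, D2) → no; 1× N (D3) → no; 6× C (D1) → match; 1× C (D2) → no; 1× N (D1) → no; 2× C (D3) → no; 1× O (D1) → no.
That gives 6 matching atoms.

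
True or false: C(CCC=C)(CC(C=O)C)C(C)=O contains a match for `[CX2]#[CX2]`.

False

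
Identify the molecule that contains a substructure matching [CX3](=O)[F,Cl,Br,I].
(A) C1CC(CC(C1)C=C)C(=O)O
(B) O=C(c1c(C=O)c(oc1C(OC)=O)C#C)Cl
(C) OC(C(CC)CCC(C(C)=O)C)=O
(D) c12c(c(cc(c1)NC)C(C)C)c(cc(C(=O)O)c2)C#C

B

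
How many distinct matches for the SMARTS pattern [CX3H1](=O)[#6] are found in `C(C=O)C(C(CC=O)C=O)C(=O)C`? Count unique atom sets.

3

[CX3H1](=O)[#6] is the SMARTS for an aldehyde: an sp2 carbon with one H, double-bonded to O and single-bonded to carbon.
The molecule carries 3 separate instances of an aldehyde (-CHO) meeting every constraint; each maps to a distinct set of atoms, giving 3 matches.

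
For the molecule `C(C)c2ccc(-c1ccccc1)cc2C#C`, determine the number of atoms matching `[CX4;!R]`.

2

The query [CX4;!R] means: aliphatic carbon with four total connections, not in a ring.
Check the 16 heavy atoms by environment: 12× c (aromatic, X3, in 6-ring) → no; 2× C (X4, acyclic) → match; 2× C (X2, acyclic) → no.
That gives 2 matching atoms.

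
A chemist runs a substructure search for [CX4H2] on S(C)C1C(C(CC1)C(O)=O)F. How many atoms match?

2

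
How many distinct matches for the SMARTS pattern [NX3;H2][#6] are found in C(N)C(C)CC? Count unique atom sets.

1

[NX3;H2][#6] is the SMARTS for a primary amine: a trivalent nitrogen with two H attached to carbon.
Exactly one fragment in the molecule meets all constraints, giving 1 match.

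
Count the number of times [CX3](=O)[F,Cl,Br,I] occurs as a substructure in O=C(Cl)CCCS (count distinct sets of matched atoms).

1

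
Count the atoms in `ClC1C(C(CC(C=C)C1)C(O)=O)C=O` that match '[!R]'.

8

The query [!R] means: !R matches any atom not in a ring.
Check the 14 heavy atoms by environment: 6× C (in 6-ring) → no; 4× C (acyclic) → match; 3× O (acyclic) → match; 1× Cl (acyclic) → match.
Summing the matching environments: 4 + 3 + 1 = 8 matching atoms.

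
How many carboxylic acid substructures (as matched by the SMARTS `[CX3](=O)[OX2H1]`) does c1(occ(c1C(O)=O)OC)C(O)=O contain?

[CX3](=O)[OX2H1] is the SMARTS for a carboxylic acid: an sp2 carbon double-bonded to O and single-bonded to an -OH oxygen.
The molecule carries 2 separate instances of a carboxylic acid group (-C(=O)OH) meeting every constraint; each maps to a distinct set of atoms, giving 2 matches.

2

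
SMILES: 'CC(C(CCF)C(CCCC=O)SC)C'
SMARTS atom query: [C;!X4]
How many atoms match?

The query [C;!X4] means: aliphatic carbon that does not have four total connections.
Check the 15 heavy atoms by environment: 11× C (X4) → no; 1× C (X3) → match; 1× O (X1) → no; 1× F (X1) → no; 1× S (X2) → no.
That gives 1 matching atom.

1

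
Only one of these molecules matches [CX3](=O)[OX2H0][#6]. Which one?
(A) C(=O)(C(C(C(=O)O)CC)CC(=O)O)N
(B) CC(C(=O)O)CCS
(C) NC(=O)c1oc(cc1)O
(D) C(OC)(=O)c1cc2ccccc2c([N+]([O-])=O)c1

D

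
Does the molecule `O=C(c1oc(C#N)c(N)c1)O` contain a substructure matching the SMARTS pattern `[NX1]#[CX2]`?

Yes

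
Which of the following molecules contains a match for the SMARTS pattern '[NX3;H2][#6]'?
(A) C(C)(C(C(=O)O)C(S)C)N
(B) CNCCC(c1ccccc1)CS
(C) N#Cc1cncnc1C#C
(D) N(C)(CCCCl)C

A

[NX3;H2][#6] describes a trivalent nitrogen with two H attached to carbon (a primary amine).
(A) contains a primary amino group (-NH2), which satisfies every atom and bond constraint.
(B) has an N-methylamino group (-NHCH3) but the nitrogen bears two carbons and only one H (H1), not H2.
(C) has a nitrile (-C#N) but the nitrogen is NX1 (triple-bonded), not NX3 with two H.
(D) has a dimethylamino group (-N(CH3)2) but the nitrogen has H0, not H2.
So the answer is (A).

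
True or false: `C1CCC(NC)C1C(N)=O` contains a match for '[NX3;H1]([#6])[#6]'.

The pattern [NX3;H1]([#6])[#6] describes a trivalent nitrogen with one H, bonded to two carbons — a secondary amine.
The molecule carries an N-methylamino group (-NHCH3), whose atoms satisfy every constraint of the query, so the pattern matches.

True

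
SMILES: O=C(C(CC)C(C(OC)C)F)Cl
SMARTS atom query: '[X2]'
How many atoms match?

1

Check the 12 heavy atoms by environment: 7× C (X4) → no; 1× F (X1) → no; 1× O (X2) → match; 1× C (X3) → no; 1× O (X1) → no; 1× Cl (X1) → no.
That gives 1 matching atom.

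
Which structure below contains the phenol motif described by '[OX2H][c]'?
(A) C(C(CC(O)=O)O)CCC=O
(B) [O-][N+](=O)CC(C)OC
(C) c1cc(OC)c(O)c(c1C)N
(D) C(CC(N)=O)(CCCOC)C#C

[OX2H][c] describes a hydroxyl oxygen attached to an aromatic carbon (a phenol).
(A) has a hydroxyl group (-OH) but the -OH is on an aliphatic carbon, not an aromatic c.
(B) has a methoxy ether (-OCH3) but the oxygen has H0, not H1.
(C) contains a hydroxyl group (-OH), which satisfies every atom and bond constraint.
(D) has a methoxy ether (-OCH3) but the oxygen has H0, not H1.
So the answer is (C).

C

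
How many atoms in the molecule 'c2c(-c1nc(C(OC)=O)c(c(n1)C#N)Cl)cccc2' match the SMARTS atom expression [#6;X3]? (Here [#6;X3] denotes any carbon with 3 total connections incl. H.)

11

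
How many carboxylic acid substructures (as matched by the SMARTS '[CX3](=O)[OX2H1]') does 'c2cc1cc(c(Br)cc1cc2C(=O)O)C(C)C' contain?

[CX3](=O)[OX2H1] is the SMARTS for a carboxylic acid: an sp2 carbon double-bonded to O and single-bonded to an -OH oxygen.
Exactly one fragment in the molecule meets all constraints, giving 1 match.

1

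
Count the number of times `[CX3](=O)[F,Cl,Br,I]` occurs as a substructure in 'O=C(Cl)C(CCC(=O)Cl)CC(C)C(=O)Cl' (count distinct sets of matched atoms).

3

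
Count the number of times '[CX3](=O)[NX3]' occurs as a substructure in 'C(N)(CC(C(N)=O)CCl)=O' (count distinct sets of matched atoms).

2

[CX3](=O)[NX3] is the SMARTS for an amide: a carbonyl carbon bonded to a trivalent nitrogen.
The molecule carries 2 separate instances of a primary amide (-C(=O)NH2) meeting every constraint; each maps to a distinct set of atoms, giving 2 matches.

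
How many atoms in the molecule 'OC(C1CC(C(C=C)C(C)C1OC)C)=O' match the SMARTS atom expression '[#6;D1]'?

The query [#6;D1] means: carbon bonded to exactly one heavy atom.
Check the 15 heavy atoms by environment: 6× C (D3) → no; 2× C (D2) → no; 4× C (D1) → match; 2× O (D1) → no; 1× O (D2) → no.
That gives 4 matching atoms.

4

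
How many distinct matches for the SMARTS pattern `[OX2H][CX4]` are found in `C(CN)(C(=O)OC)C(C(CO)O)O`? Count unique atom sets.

[OX2H][CX4] is the SMARTS for an aliphatic alcohol: a hydroxyl oxygen bound to an sp3 (X4) carbon.
The molecule carries 3 separate instances of a hydroxyl group (-OH) meeting every constraint; each maps to a distinct set of atoms, giving 3 matches.

3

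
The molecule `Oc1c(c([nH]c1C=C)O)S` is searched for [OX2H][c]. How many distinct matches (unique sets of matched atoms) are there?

2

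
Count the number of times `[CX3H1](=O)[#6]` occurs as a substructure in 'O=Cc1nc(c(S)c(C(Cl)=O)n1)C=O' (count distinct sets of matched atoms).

2

[CX3H1](=O)[#6] is the SMARTS for an aldehyde: an sp2 carbon with one H, double-bonded to O and single-bonded to carbon.
The molecule carries 2 separate instances of an aldehyde (-CHO) meeting every constraint; each maps to a distinct set of atoms, giving 2 matches.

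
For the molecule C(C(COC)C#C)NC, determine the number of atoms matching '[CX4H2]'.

The query [CX4H2] means: sp3 carbon (X4) with exactly two hydrogens.
Check the 9 heavy atoms by environment: 2× C (H2, X4) → match; 1× C (H1, X4) → no; 1× C (H0, X2) → no; 1× C (H1, X2) → no; 1× N (H1, X3) → no; 2× C (H3, X4) → no; 1× O (H0, X2) → no.
That gives 2 matching atoms.

2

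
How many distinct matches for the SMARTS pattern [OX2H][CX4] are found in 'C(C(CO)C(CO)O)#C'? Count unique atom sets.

3

[OX2H][CX4] is the SMARTS for an aliphatic alcohol: a hydroxyl oxygen bound to an sp3 (X4) carbon.
The molecule carries 3 separate instances of a hydroxyl group (-OH) meeting every constraint; each maps to a distinct set of atoms, giving 3 matches.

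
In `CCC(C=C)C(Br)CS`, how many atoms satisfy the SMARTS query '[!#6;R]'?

0

The query [!#6;R] means: non-carbon atom that is part of a ring.
Check the 9 heavy atoms by environment: 7× C (acyclic) → no; 1× S (acyclic) → no; 1× Br (acyclic) → no.
No environment satisfies the query, so 0 matching atoms.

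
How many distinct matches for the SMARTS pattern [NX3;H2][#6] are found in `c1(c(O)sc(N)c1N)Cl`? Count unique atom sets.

[NX3;H2][#6] is the SMARTS for a primary amine: a trivalent nitrogen with two H attached to carbon.
The molecule carries 2 separate instances of a primary amino group (-NH2) meeting every constraint; each maps to a distinct set of atoms, giving 2 matches.

2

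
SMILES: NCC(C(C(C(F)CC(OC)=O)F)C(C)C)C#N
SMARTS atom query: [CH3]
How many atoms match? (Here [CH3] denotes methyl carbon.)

Check the 18 heavy atoms by environment: 2× C (H2) → no; 5× C (H1) → no; 2× C (H0) → no; 1× N (H0) → no; 3× C (H3) → match; 1× N (H2) → no; 2× F (H0) → no; 2× O (H0) → no.
That gives 3 matching atoms.

3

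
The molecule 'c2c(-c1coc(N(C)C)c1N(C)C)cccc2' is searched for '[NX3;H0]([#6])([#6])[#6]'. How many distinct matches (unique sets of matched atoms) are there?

[NX3;H0]([#6])([#6])[#6] is the SMARTS for a tertiary amine: a trivalent nitrogen with no H, bonded to three carbons.
The molecule carries 2 separate instances of a dimethylamino group (-N(CH3)2) meeting every constraint; each maps to a distinct set of atoms, giving 2 matches.

2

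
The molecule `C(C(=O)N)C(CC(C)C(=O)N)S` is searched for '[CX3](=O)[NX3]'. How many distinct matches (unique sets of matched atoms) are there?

2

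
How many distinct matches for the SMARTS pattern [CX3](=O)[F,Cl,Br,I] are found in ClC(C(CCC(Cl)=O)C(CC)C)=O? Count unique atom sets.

[CX3](=O)[F,Cl,Br,I] is the SMARTS for an acyl halide: a carbonyl carbon bonded to a halogen.
The molecule carries 2 separate instances of an acyl chloride (-C(=O)Cl) meeting every constraint; each maps to a distinct set of atoms, giving 2 matches.

2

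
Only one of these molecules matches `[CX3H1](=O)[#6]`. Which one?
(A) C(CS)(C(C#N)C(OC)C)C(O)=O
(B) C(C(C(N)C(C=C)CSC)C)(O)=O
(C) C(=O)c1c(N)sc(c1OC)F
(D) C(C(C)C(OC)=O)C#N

C

[CX3H1](=O)[#6] describes an sp2 carbon with one H, double-bonded to O and single-bonded to carbon (an aldehyde).
(A) has a carboxylic acid group (-C(=O)OH) but the carbonyl carbon has H0 and is bonded to O, not H1.
(B) has a carboxylic acid group (-C(=O)OH) but the carbonyl carbon has H0 and is bonded to O, not H1.
(C) contains an aldehyde (-CHO), which satisfies every atom and bond constraint.
(D) has a methyl-ester group (-C(=O)OCH3) but the carbonyl carbon has H0, not H1.
So the answer is (C).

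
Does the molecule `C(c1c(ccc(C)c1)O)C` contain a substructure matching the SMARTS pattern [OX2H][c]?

Yes

The pattern [OX2H][c] describes a hydroxyl oxygen attached to an aromatic carbon — a phenol.
The molecule carries a hydroxyl group (-OH), whose atoms satisfy every constraint of the query, so the pattern matches.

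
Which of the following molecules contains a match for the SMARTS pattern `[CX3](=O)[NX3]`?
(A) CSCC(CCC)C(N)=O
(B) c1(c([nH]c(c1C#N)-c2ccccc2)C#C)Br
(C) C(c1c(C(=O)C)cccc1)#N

A

[CX3](=O)[NX3] describes a carbonyl carbon bonded to a trivalent nitrogen (an amide).
(A) contains a primary amide (-C(=O)NH2), which satisfies every atom and bond constraint.
(B) has a nitrile (-C#N) but the nitrile N is NX1 (triple-bonded), not NX3.
(C) has a nitrile (-C#N) but the nitrile N is NX1 (triple-bonded), not NX3.
So the answer is (A).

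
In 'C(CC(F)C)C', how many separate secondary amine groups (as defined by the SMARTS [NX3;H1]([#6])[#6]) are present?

0

[NX3;H1]([#6])[#6] is the SMARTS for a secondary amine: a trivalent nitrogen with one H, bonded to two carbons.
No fragment in the molecule satisfies every constraint, giving 0 matches.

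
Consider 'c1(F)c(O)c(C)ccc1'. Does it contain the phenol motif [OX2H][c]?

The pattern [OX2H][c] describes a hydroxyl oxygen attached to an aromatic carbon — a phenol.
The molecule carries a hydroxyl group (-OH), whose atoms satisfy every constraint of the query, so the pattern matches.

Yes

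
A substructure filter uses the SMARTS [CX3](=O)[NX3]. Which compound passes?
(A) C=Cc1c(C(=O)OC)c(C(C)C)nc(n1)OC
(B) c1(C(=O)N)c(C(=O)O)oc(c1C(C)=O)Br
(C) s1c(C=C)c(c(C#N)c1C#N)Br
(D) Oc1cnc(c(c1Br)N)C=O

[CX3](=O)[NX3] describes a carbonyl carbon bonded to a trivalent nitrogen (an amide).
(A) has a methyl-ester group (-C(=O)OCH3) but the carbonyl is bonded to O, not to an NX3 nitrogen.
(B) contains a primary amide (-C(=O)NH2), which satisfies every atom and bond constraint.
(C) has a nitrile (-C#N) but the nitrile N is NX1 (triple-bonded), not NX3.
(D) has a primary amino group (-NH2) but the -NH2 is not attached to a carbonyl carbon.
So the answer is (B).

B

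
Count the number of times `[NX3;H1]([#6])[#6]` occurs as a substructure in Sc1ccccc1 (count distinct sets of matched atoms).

[NX3;H1]([#6])[#6] is the SMARTS for a secondary amine: a trivalent nitrogen with one H, bonded to two carbons.
No fragment in the molecule satisfies every constraint, giving 0 matches.

0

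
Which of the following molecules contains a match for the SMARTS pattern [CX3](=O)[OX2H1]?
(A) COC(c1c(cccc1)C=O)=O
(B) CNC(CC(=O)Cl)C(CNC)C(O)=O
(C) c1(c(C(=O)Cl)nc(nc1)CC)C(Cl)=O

B

[CX3](=O)[OX2H1] describes an sp2 carbon double-bonded to O and single-bonded to an -OH oxygen (a carboxylic acid).
(A) has an aldehyde (-CHO) but there is no singly-bonded oxygen on the carbonyl carbon.
(B) contains a carboxylic acid group (-C(=O)OH), which satisfies every atom and bond constraint.
(C) has an acyl chloride (-C(=O)Cl) but the carbonyl is bonded to Cl, not to an -OH oxygen.
So the answer is (B).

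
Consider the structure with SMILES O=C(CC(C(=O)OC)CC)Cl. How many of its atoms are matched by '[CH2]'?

The query [CH2] means: aliphatic carbon with exactly two hydrogens.
Check the 11 heavy atoms by environment: 2× C (H2) → match; 1× C (H1) → no; 2× C (H3) → no; 2× C (H0) → no; 3× O (H0) → no; 1× Cl (H0) → no.
That gives 2 matching atoms.

2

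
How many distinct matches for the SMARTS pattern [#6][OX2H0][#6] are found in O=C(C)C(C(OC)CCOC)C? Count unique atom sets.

2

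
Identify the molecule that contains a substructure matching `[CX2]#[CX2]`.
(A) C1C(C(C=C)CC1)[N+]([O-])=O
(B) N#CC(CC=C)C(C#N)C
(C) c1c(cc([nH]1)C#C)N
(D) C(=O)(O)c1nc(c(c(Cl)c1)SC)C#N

C

[CX2]#[CX2] describes a carbon-carbon triple bond (an alkyne).
(A) has a vinyl group (-CH=CH2) but the C=C is a double bond; both carbons are CX3, not CX2.
(B) has a vinyl group (-CH=CH2) but the C=C is a double bond; both carbons are CX3, not CX2.
(C) contains an ethynyl group (-C#CH), which satisfies every atom and bond constraint.
(D) has a nitrile (-C#N) but the triple bond is C#N, not C#C.
So the answer is (C).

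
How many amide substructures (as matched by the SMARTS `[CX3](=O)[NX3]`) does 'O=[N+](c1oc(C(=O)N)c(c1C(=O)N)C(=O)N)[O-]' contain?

[CX3](=O)[NX3] is the SMARTS for an amide: a carbonyl carbon bonded to a trivalent nitrogen.
The molecule carries 3 separate instances of a primary amide (-C(=O)NH2) meeting every constraint; each maps to a distinct set of atoms, giving 3 matches.

3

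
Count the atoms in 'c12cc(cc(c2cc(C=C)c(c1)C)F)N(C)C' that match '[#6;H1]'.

5

The query [#6;H1] means: any carbon bearing exactly one hydrogen.
Check the 17 heavy atoms by environment: 6× c (aromatic, H0) → no; 4× c (aromatic, H1) → match; 1× C (H1) → match; 1× C (H2) → no; 1× N (H0) → no; 3× C (H3) → no; 1× F (H0) → no.
Summing the matching environments: 4 + 1 = 5 matching atoms.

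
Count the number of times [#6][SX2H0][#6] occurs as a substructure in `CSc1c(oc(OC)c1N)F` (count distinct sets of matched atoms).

[#6][SX2H0][#6] is the SMARTS for a thioether: an aliphatic sulfur bridging two carbons with no H on the sulfur.
Exactly one fragment in the molecule meets all constraints, giving 1 match.

1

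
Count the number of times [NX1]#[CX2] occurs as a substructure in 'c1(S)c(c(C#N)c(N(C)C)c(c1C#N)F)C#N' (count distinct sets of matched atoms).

3

[NX1]#[CX2] is the SMARTS for a nitrile: a nitrogen triple-bonded to a two-connected carbon.
The molecule carries 3 separate instances of a nitrile (-C#N) meeting every constraint; each maps to a distinct set of atoms, giving 3 matches.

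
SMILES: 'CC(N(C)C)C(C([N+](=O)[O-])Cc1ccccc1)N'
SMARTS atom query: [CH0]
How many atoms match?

0

Check the 18 heavy atoms by environment: 3× C (H3) → no; 3× C (H1) → no; 1× C (H2) → no; 1× N (H2) → no; 1× N (H0) → no; 1× N (charge +1, H0) → no; 1× O (charge -1, H0) → no; 1× O (H0) → no; 1× c (aromatic, H0) → no; 5× c (aromatic, H1) → no.
No environment satisfies the query, so 0 matching atoms.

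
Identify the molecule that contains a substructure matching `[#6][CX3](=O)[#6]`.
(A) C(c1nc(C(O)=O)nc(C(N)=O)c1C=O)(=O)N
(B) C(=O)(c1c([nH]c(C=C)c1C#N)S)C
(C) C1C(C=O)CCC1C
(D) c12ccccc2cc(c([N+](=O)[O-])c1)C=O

B

[#6][CX3](=O)[#6] describes a carbonyl carbon (no H) flanked by two carbons (a ketone).
(A) has a primary amide (-C(=O)NH2) but one neighbour of the carbonyl carbon is N, not C.
(B) contains an acetyl/ketone group (-C(=O)CH3), which satisfies every atom and bond constraint.
(C) has an aldehyde (-CHO) but the carbonyl carbon has H1, so it is not flanked by two carbons.
(D) has an aldehyde (-CHO) but the carbonyl carbon has H1, so it is not flanked by two carbons.
So the answer is (B).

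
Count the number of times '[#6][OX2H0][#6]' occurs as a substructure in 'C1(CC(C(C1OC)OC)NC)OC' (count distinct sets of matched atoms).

[#6][OX2H0][#6] is the SMARTS for an ether: an aliphatic oxygen bridging two carbons with no H on the oxygen.
The molecule carries 3 separate instances of a methoxy ether (-OCH3) meeting every constraint; each maps to a distinct set of atoms, giving 3 matches.

3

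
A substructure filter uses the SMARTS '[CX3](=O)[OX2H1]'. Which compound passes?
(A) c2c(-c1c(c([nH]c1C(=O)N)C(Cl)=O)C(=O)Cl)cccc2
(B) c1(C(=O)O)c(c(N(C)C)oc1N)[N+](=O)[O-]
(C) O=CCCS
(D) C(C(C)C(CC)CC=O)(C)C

B

[CX3](=O)[OX2H1] describes an sp2 carbon double-bonded to O and single-bonded to an -OH oxygen (a carboxylic acid).
(A) has a primary amide (-C(=O)NH2) but the carbonyl is bonded to N, not to an -OH oxygen.
(B) contains a carboxylic acid group (-C(=O)OH), which satisfies every atom and bond constraint.
(C) has an aldehyde (-CHO) but there is no singly-bonded oxygen on the carbonyl carbon.
(D) has an aldehyde (-CHO) but there is no singly-bonded oxygen on the carbonyl carbon.
So the answer is (B).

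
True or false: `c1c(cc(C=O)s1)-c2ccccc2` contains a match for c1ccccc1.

The pattern c1ccccc1 describes six aromatic carbons in a ring — a benzene ring.
The molecule carries a phenyl ring, whose atoms satisfy every constraint of the query, so the pattern matches.

True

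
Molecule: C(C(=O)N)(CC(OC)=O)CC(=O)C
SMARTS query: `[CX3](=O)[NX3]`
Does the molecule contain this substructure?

Yes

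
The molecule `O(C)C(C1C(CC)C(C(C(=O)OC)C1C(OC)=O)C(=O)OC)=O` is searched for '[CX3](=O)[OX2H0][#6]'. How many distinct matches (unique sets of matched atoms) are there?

4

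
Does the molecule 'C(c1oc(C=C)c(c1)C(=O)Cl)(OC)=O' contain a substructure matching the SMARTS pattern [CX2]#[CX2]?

The pattern [CX2]#[CX2] describes a carbon-carbon triple bond — an alkyne.
The closest candidate here is a vinyl group (-CH=CH2), but the C=C is a double bond; both carbons are CX3, not CX2. No other fragment satisfies the full query, so there is no match.

No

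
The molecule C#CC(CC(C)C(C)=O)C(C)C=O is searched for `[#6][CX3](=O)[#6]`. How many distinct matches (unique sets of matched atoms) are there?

[#6][CX3](=O)[#6] is the SMARTS for a ketone: a carbonyl carbon (no H) flanked by two carbons.
Exactly one fragment in the molecule meets all constraints, giving 1 match.

1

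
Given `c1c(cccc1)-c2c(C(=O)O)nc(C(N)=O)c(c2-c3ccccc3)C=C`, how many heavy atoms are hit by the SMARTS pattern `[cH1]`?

10

The query [cH1] means: aromatic carbon bearing exactly one hydrogen.
Check the 26 heavy atoms by environment: 1× n (aromatic, H0) → no; 7× c (aromatic, H0) → no; 10× c (aromatic, H1) → match; 2× C (H0) → no; 2× O (H0) → no; 1× N (H2) → no; 1× O (H1) → no; 1× C (H1) → no; 1× C (H2) → no.
That gives 10 matching atoms.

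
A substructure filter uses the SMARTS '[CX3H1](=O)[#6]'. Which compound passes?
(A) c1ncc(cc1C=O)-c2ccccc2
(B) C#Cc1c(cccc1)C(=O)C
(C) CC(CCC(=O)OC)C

A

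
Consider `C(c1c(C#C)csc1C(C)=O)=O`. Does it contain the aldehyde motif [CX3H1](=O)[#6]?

The pattern [CX3H1](=O)[#6] describes an sp2 carbon with one H, double-bonded to O and single-bonded to carbon — an aldehyde.
The molecule carries an aldehyde (-CHO), whose atoms satisfy every constraint of the query, so the pattern matches.

Yes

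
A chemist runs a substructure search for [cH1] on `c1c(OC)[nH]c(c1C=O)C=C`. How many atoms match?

1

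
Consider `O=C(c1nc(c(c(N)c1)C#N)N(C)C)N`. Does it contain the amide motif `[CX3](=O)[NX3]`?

Yes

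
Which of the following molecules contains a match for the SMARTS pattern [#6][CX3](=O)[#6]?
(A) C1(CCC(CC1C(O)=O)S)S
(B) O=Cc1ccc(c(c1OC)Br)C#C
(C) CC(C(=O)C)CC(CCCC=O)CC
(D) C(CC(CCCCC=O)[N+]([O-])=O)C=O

C

[#6][CX3](=O)[#6] describes a carbonyl carbon (no H) flanked by two carbons (a ketone).
(A) has a carboxylic acid group (-C(=O)OH) but one neighbour of the carbonyl carbon is O, not C.
(B) has an aldehyde (-CHO) but the carbonyl carbon has H1, so it is not flanked by two carbons.
(C) contains an acetyl/ketone group (-C(=O)CH3), which satisfies every atom and bond constraint.
(D) has an aldehyde (-CHO) but the carbonyl carbon has H1, so it is not flanked by two carbons.
So the answer is (C).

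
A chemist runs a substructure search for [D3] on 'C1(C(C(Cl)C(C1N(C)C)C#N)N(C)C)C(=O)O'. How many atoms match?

8

The query [D3] means: atom with exactly three heavy-atom neighbours.
Check the 17 heavy atoms by environment: 6× C (D3) → match; 2× N (D3) → match; 4× C (D1) → no; 1× C (D2) → no; 1× N (D1) → no; 1× Cl (D1) → no; 2× O (D1) → no.
Summing the matching environments: 6 + 2 = 8 matching atoms.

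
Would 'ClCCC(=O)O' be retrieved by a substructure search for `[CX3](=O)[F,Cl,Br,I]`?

The pattern [CX3](=O)[F,Cl,Br,I] describes a carbonyl carbon bonded to a halogen — an acyl halide.
The closest candidate here is a chloro substituent, but the Cl is not on a carbonyl carbon. No other fragment satisfies the full query, so there is no match.

No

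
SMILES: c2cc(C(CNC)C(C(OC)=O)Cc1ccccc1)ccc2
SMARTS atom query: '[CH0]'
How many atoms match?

1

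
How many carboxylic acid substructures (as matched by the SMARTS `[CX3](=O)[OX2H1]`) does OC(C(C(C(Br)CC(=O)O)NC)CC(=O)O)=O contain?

[CX3](=O)[OX2H1] is the SMARTS for a carboxylic acid: an sp2 carbon double-bonded to O and single-bonded to an -OH oxygen.
The molecule carries 3 separate instances of a carboxylic acid group (-C(=O)OH) meeting every constraint; each maps to a distinct set of atoms, giving 3 matches.

3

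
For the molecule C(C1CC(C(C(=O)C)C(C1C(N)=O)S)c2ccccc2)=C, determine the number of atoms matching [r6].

12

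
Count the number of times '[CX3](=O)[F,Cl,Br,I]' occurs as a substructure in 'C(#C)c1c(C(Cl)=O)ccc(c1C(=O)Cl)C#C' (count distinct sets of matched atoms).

2

[CX3](=O)[F,Cl,Br,I] is the SMARTS for an acyl halide: a carbonyl carbon bonded to a halogen.
The molecule carries 2 separate instances of an acyl chloride (-C(=O)Cl) meeting every constraint; each maps to a distinct set of atoms, giving 2 matches.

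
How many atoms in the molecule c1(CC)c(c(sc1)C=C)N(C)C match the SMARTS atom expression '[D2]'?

4

The query [D2] means: atom with exactly two heavy-atom neighbours.
Check the 12 heavy atoms by environment: 1× s (aromatic, D2) → match; 1× c (aromatic, D2) → match; 3× c (aromatic, D3) → no; 2× C (D2) → match; 4× C (D1) → no; 1× N (D3) → no.
Summing the matching environments: 1 + 1 + 2 = 4 matching atoms.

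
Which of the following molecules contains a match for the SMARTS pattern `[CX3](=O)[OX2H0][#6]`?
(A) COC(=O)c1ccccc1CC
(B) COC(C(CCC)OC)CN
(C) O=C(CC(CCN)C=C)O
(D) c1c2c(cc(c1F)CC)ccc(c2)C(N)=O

[CX3](=O)[OX2H0][#6] describes a carbonyl carbon bonded to an oxygen that is itself bonded to carbon (no H on that O) (an ester).
(A) contains a methyl-ester group (-C(=O)OCH3), which satisfies every atom and bond constraint.
(B) has a methoxy ether (-OCH3) but the ether oxygen is not adjacent to a C=O carbon.
(C) has a carboxylic acid group (-C(=O)OH) but the singly-bonded O carries H (OX2H1, not H0).
(D) has a primary amide (-C(=O)NH2) but the carbonyl is bonded to N, not to an O-C linkage.
So the answer is (A).

A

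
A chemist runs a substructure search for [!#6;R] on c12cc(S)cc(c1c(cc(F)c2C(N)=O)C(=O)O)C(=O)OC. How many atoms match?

0

Check the 22 heavy atoms by environment: 10× c (aromatic, in 6-ring) → no; 1× F (acyclic) → no; 4× C (acyclic) → no; 5× O (acyclic) → no; 1× N (acyclic) → no; 1× S (acyclic) → no.
No environment satisfies the query, so 0 matching atoms.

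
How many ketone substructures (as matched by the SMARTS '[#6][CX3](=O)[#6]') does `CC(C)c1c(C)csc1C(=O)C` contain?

[#6][CX3](=O)[#6] is the SMARTS for a ketone: a carbonyl carbon (no H) flanked by two carbons.
Exactly one fragment in the molecule meets all constraints, giving 1 match.

1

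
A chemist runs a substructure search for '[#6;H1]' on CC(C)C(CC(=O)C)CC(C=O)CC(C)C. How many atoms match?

5

The query [#6;H1] means: any carbon bearing exactly one hydrogen.
Check the 16 heavy atoms by environment: 3× C (H2) → no; 5× C (H1) → match; 1× C (H0) → no; 2× O (H0) → no; 5× C (H3) → no.
That gives 5 matching atoms.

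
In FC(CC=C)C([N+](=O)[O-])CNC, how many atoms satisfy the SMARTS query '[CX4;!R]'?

5

Check the 12 heavy atoms by environment: 5× C (X4, acyclic) → match; 2× C (X3, acyclic) → no; 1× N (charge +1, X3, acyclic) → no; 1× O (charge -1, X1, acyclic) → no; 1× O (X1, acyclic) → no; 1× F (X1, acyclic) → no; 1× N (X3, acyclic) → no.
That gives 5 matching atoms.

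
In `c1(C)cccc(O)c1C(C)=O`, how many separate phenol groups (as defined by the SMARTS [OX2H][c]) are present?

1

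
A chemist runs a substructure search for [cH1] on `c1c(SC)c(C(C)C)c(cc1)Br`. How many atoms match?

3

Check the 12 heavy atoms by environment: 3× c (aromatic, H1) → match; 3× c (aromatic, H0) → no; 1× C (H1) → no; 3× C (H3) → no; 1× S (H0) → no; 1× Br (H0) → no.
That gives 3 matching atoms.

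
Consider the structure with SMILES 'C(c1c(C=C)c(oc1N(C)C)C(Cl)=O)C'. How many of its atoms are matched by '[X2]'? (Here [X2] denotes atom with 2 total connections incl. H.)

The query [X2] means: any atom with exactly two total connections (bonds + H).
Check the 15 heavy atoms by environment: 1× o (aromatic, X2) → match; 4× c (aromatic, X3) → no; 4× C (X4) → no; 3× C (X3) → no; 1× N (X3) → no; 1× O (X1) → no; 1× Cl (X1) → no.
That gives 1 matching atom.

1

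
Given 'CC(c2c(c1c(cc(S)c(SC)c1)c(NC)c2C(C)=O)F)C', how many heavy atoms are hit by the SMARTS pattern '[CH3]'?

5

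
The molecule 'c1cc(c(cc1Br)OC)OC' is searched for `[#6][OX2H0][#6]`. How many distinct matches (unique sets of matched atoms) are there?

[#6][OX2H0][#6] is the SMARTS for an ether: an aliphatic oxygen bridging two carbons with no H on the oxygen.
The molecule carries 2 separate instances of a methoxy ether (-OCH3) meeting every constraint; each maps to a distinct set of atoms, giving 2 matches.

2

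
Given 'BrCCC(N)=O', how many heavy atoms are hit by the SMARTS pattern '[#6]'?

3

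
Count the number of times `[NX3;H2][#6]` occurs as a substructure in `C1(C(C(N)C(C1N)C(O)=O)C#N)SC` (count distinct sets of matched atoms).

2

[NX3;H2][#6] is the SMARTS for a primary amine: a trivalent nitrogen with two H attached to carbon.
The molecule carries 2 separate instances of a primary amino group (-NH2) meeting every constraint; each maps to a distinct set of atoms, giving 2 matches.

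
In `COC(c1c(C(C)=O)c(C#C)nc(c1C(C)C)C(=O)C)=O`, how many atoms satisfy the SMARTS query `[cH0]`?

5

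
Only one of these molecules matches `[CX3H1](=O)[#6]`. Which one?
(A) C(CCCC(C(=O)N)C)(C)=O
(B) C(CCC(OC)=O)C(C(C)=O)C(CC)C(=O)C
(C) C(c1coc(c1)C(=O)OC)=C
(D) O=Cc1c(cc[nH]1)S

D

[CX3H1](=O)[#6] describes an sp2 carbon with one H, double-bonded to O and single-bonded to carbon (an aldehyde).
(A) has an acetyl/ketone group (-C(=O)CH3) but the carbonyl carbon has H0 (two carbon neighbours), not H1.
(B) has a methyl-ester group (-C(=O)OCH3) but the carbonyl carbon has H0, not H1.
(C) has a methyl-ester group (-C(=O)OCH3) but the carbonyl carbon has H0, not H1.
(D) contains an aldehyde (-CHO), which satisfies every atom and bond constraint.
So the answer is (D).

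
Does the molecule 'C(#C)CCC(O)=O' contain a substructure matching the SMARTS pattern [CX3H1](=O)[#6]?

No

The pattern [CX3H1](=O)[#6] describes an sp2 carbon with one H, double-bonded to O and single-bonded to carbon — an aldehyde.
The closest candidate here is a carboxylic acid group (-C(=O)OH), but the carbonyl carbon has H0 and is bonded to O, not H1. No other fragment satisfies the full query, so there is no match.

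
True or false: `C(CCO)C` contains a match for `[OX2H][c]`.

False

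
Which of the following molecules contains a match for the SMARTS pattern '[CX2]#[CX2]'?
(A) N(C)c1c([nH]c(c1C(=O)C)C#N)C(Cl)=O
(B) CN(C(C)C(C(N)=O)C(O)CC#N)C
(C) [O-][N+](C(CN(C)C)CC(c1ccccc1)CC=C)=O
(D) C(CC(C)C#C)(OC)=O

[CX2]#[CX2] describes a carbon-carbon triple bond (an alkyne).
(A) has a nitrile (-C#N) but the triple bond is C#N, not C#C.
(B) has a nitrile (-C#N) but the triple bond is C#N, not C#C.
(C) has a vinyl group (-CH=CH2) but the C=C is a double bond; both carbons are CX3, not CX2.
(D) contains an ethynyl group (-C#CH), which satisfies every atom and bond constraint.
So the answer is (D).

D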